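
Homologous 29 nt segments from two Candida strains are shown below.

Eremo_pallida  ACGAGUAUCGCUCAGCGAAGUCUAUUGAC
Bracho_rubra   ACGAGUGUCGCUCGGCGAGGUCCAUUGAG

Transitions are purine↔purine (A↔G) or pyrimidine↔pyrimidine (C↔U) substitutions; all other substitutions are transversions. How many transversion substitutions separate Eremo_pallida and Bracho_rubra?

The sequences differ at positions 7 (A/G, transition), 14 (A/G, transition), 19 (A/G, transition), 23 (U/C, transition), 29 (C/G, transversion).
Of the 5 differences, 4 transitions and 1 transversion, so the answer is 1.

1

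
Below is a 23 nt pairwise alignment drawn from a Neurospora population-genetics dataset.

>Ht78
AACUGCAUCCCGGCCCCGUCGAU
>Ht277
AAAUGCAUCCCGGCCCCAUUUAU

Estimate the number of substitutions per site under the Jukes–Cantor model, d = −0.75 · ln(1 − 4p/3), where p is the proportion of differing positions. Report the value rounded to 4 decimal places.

0.1979

Differing sites — 3:C/A; 18:G/A; 20:C/U; 21:G/U.
p = 4/23 = 0.173913.
d = −0.75 · ln(1 − (4/3)·0.173913) = −0.75 · ln(0.768116) = −0.75 · (-0.263815) = 0.1979.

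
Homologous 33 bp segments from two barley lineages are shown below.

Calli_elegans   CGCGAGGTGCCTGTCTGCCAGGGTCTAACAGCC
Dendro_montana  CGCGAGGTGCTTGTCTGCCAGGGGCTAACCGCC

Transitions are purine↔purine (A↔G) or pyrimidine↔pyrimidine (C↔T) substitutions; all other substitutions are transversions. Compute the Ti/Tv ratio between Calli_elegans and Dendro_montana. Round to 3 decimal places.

0.500

Mismatches occur at site 11 (C→T, transition), site 24 (T→G, transversion), site 30 (A→C, transversion).
Of the 3 differences, 1 transition and 2 transversions, so Ti/Tv = 1/2 = 0.500.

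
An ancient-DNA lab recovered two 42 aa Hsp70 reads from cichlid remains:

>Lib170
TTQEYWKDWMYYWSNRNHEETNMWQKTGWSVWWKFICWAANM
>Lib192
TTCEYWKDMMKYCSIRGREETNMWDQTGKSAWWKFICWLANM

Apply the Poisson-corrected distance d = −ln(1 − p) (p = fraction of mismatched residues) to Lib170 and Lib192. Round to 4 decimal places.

Mismatches occur at site 3 (Q↔C), site 9 (W↔M), site 11 (Y↔K), site 13 (W↔C), site 15 (N↔I), site 17 (N↔G), site 18 (H↔R), site 25 (Q↔D), site 26 (K↔Q), site 29 (W↔K), site 31 (V↔A), site 39 (A↔L).
p = 12/42 = 0.285714.
d = −ln(1 − 0.285714) = −ln(0.714286) = 0.3365.

0.3365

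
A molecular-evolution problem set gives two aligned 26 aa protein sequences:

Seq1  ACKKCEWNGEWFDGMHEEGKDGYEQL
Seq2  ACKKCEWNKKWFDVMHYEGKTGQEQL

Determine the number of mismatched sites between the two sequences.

The sequences differ at positions 9 (G/K), 10 (E/K), 14 (G/V), 17 (E/Y), 21 (D/T), 23 (Y/Q).
That gives 6 mismatches out of 26 aligned sites, so the Hamming distance is 6.

6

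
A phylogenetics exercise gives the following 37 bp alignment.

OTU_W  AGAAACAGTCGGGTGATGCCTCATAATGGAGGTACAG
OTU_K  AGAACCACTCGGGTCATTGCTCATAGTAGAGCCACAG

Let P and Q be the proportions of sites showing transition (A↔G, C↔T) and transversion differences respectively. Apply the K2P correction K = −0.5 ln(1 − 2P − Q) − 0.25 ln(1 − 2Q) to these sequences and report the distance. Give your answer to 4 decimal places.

The sequences differ at positions 5 (A/C, transversion), 8 (G/C, transversion), 15 (G/C, transversion), 18 (G/T, transversion), 19 (C/G, transversion), 26 (A/G, transition), 28 (G/A, transition), 32 (G/C, transversion), 33 (T/C, transition).
Of the 9 differences, 3 transitions and 6 transversions over 37 sites: P = 3/37 = 0.081081, Q = 6/37 = 0.162162.
d = −0.5·ln(0.675676) − 0.25·ln(0.675676) = −0.5·(-0.392042) − 0.25·(-0.392042) = 0.2940.

0.2940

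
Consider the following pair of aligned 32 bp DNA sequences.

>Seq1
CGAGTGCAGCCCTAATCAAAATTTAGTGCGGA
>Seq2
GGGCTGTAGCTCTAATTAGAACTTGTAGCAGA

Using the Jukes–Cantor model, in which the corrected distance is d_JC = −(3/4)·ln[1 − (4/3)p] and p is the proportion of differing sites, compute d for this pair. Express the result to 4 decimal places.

Differing sites — 1:C/G; 3:A/G; 4:G/C; 7:C/T; 11:C/T; 17:C/T; 19:A/G; 22:T/C; 25:A/G; 26:G/T; 27:T/A; 30:G/A.
p = 12/32 = 0.375000.
d = −0.75 · ln(1 − (4/3)·0.375000) = −0.75 · ln(0.500000) = −0.75 · (-0.693147) = 0.5199.

0.5199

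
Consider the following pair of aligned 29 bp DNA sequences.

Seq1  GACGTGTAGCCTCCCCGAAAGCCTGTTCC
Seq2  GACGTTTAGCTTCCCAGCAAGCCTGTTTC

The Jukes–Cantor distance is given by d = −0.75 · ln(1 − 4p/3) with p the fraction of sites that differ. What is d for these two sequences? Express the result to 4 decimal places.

0.1959

Differing sites — 6:G/T; 11:C/T; 16:C/A; 18:A/C; 28:C/T.
p = 5/29 = 0.172414.
d = −0.75 · ln(1 − (4/3)·0.172414) = −0.75 · ln(0.770115) = −0.75 · (-0.261215) = 0.1959.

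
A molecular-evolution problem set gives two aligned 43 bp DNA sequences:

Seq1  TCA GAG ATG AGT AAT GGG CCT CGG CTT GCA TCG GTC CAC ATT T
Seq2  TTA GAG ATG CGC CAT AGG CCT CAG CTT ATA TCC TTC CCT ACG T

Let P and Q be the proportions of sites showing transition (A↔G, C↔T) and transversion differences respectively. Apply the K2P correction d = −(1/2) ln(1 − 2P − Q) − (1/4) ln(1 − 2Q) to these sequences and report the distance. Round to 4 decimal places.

Differing sites — 2:C/T (Ti); 10:A/C (Tv); 12:T/C (Ti); 13:A/C (Tv); 16:G/A (Ti); 23:G/A (Ti); 28:G/A (Ti); 29:C/T (Ti); 33:G/C (Tv); 34:G/T (Tv); 38:A/C (Tv); 39:C/T (Ti); 41:T/C (Ti); 42:T/G (Tv).
Of the 14 differences, 8 transitions and 6 transversions over 43 sites: P = 8/43 = 0.186047, Q = 6/43 = 0.139535.
d = −0.5·ln(0.488371) − 0.25·ln(0.720930) = −0.5·(-0.716680) − 0.25·(-0.327213) = 0.4401.

0.4401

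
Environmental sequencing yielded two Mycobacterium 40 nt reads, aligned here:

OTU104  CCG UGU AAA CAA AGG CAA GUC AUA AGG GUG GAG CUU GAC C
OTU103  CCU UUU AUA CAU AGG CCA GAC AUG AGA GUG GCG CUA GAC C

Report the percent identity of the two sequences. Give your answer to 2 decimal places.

75.00%

Mismatches occur at site 3 (G↔U), site 5 (G↔U), site 8 (A↔U), site 12 (A↔U), site 17 (A↔C), site 20 (U↔A), site 24 (A↔G), site 27 (G↔A), site 32 (A↔C), site 36 (U↔A).
30 of the 40 sites match, so the percent identity is 30/40 × 100 = 75.00%.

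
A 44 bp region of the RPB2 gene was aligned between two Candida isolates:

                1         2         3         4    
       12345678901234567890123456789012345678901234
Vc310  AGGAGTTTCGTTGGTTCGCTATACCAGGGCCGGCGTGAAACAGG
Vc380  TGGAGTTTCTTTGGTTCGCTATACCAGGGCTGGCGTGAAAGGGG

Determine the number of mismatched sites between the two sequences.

5

Mismatches occur at site 1 (A/T), site 10 (G/T), site 31 (C/T), site 41 (C/G), site 42 (A/G).
That gives 5 mismatches out of 44 aligned sites, so the Hamming distance is 5.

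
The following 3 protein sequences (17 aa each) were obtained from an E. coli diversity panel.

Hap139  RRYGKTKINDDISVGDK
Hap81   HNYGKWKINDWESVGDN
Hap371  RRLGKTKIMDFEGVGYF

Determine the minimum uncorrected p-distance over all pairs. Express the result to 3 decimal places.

0.353

Pairwise Hamming distances:
  Hap139 vs Hap81: 6
  Hap139 vs Hap371: 7
  Hap81 vs Hap371: 9
The smallest is 6 mismatches, between Hap139 and Hap81; p = 6/17 = 0.353.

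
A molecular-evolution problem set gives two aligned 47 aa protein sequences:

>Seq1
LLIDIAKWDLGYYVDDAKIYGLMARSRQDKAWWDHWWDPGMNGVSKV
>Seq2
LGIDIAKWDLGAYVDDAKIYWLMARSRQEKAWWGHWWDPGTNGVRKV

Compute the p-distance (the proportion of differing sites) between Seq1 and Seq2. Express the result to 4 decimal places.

Mismatches occur at site 2 (L/G), site 12 (Y/A), site 21 (G/W), site 29 (D/E), site 34 (D/G), site 41 (M/T), site 45 (S/R).
There are 7 differences over 47 sites, so p = 7/47 = 0.1489.

0.1489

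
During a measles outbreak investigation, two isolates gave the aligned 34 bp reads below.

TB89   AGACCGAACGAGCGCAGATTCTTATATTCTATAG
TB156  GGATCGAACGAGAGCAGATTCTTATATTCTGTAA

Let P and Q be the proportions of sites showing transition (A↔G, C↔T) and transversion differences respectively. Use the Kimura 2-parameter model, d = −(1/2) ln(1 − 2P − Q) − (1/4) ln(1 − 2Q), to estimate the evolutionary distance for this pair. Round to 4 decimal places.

Mismatches occur at site 1 (A/G, transition), site 4 (C/T, transition), site 13 (C/A, transversion), site 31 (A/G, transition), site 34 (G/A, transition).
Of the 5 differences, 4 transitions and 1 transversion over 34 sites: P = 4/34 = 0.117647, Q = 1/34 = 0.029412.
d = −0.5·ln(0.735294) − 0.25·ln(0.941176) = −0.5·(-0.307485) − 0.25·(-0.060625) = 0.1689.

0.1689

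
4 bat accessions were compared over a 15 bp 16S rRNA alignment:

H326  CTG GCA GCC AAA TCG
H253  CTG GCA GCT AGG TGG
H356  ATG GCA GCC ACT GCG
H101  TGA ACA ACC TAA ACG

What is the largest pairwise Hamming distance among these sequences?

11

Pairwise Hamming distances:
  H326 vs H253: 4
  H326 vs H356: 4
  H326 vs H101: 7
  H253 vs H356: 6
  H253 vs H101: 11
  H356 vs H101: 9
The largest is 11, between H253 and H101.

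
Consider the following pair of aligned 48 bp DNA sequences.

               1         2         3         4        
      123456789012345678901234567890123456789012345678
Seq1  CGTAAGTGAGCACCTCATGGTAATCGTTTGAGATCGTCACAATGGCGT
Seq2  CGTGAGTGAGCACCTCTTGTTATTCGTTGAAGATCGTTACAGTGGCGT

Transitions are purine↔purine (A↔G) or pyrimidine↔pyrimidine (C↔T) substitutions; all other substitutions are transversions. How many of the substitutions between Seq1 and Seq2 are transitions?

4

The sequences differ at positions 4 (A/G, transition), 17 (A/T, transversion), 20 (G/T, transversion), 23 (A/T, transversion), 29 (T/G, transversion), 30 (G/A, transition), 38 (C/T, transition), 42 (A/G, transition).
Of the 8 differences, 4 transitions and 4 transversions, so the answer is 4.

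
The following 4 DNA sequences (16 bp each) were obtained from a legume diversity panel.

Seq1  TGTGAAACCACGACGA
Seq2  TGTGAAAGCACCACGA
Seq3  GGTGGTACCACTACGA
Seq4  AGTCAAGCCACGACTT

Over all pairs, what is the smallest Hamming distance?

Pairwise Hamming distances:
  Seq1 vs Seq2: 2
  Seq1 vs Seq3: 4
  Seq1 vs Seq4: 5
  Seq2 vs Seq3: 5
  Seq2 vs Seq4: 7
  Seq3 vs Seq4: 8
The smallest is 2, between Seq1 and Seq2.

2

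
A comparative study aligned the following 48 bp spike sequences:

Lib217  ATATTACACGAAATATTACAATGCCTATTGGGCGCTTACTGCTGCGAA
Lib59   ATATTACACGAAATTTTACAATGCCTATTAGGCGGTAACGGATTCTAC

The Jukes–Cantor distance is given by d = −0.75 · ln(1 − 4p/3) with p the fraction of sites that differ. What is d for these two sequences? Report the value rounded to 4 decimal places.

0.2158

Mismatches occur at site 15 (A/T), site 30 (G/A), site 35 (C/G), site 37 (T/A), site 40 (T/G), site 42 (C/A), site 44 (G/T), site 46 (G/T), site 48 (A/C).
p = 9/48 = 0.187500.
d = −0.75 · ln(1 − (4/3)·0.187500) = −0.75 · ln(0.750000) = −0.75 · (-0.287682) = 0.2158.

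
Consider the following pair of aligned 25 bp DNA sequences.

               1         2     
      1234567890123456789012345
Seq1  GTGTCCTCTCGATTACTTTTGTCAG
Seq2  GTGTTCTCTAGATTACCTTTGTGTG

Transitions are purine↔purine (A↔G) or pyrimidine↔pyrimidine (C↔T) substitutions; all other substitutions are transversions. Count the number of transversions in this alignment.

Mismatches occur at site 5 (C↔T, transition), site 10 (C↔A, transversion), site 17 (T↔C, transition), site 23 (C↔G, transversion), site 24 (A↔T, transversion).
Of the 5 differences, 2 transitions and 3 transversions, so the answer is 3.

3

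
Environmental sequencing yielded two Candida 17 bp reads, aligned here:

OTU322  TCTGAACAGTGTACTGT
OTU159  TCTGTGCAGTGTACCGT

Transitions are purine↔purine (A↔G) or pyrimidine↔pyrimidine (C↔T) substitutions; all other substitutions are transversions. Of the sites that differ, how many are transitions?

2

The sequences differ at positions 5 (A/T, transversion), 6 (A/G, transition), 15 (T/C, transition).
Of the 3 differences, 2 transitions and 1 transversion, so the answer is 2.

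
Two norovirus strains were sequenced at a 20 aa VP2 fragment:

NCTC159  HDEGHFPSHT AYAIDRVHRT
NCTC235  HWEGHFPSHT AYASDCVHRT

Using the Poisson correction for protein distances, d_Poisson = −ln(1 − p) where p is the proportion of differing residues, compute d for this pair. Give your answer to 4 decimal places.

0.1625

Mismatches occur at site 2 (D/W), site 14 (I/S), site 16 (R/C).
p = 3/20 = 0.150000.
d = −ln(1 − 0.150000) = −ln(0.850000) = 0.1625.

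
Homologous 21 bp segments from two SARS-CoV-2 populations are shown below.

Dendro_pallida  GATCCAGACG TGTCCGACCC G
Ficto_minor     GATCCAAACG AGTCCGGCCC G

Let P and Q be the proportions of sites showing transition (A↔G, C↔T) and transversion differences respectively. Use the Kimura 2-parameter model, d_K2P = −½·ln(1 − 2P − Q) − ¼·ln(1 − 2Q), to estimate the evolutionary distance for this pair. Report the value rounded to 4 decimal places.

The sequences differ at positions 7 (G/A, transition), 11 (T/A, transversion), 17 (A/G, transition).
Of the 3 differences, 2 transitions and 1 transversion over 21 sites: P = 2/21 = 0.095238, Q = 1/21 = 0.047619.
d = −0.5·ln(0.761905) − 0.25·ln(0.904762) = −0.5·(-0.271933) − 0.25·(-0.100083) = 0.1610.

0.1610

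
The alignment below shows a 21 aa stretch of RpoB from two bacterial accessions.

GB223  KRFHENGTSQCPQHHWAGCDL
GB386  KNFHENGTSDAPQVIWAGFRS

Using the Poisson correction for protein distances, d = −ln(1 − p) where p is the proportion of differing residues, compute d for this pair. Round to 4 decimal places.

The sequences differ at positions 2 (R/N), 10 (Q/D), 11 (C/A), 14 (H/V), 15 (H/I), 19 (C/F), 20 (D/R), 21 (L/S).
p = 8/21 = 0.380952.
d = −ln(1 − 0.380952) = −ln(0.619048) = 0.4796.

0.4796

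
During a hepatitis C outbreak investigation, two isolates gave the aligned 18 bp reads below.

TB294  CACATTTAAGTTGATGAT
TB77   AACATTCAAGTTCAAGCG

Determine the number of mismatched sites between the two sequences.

6

Differing sites — 1:C/A; 7:T/C; 13:G/C; 15:T/A; 17:A/C; 18:T/G.
That gives 6 mismatches out of 18 aligned sites, so the Hamming distance is 6.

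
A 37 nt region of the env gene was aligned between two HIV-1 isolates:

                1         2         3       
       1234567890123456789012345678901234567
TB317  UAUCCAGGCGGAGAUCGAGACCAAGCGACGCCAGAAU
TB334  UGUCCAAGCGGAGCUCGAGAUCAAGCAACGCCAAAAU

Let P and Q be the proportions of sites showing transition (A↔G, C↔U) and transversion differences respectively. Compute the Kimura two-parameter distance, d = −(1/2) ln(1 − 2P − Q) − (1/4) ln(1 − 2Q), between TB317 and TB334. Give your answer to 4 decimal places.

0.1903

The sequences differ at positions 2 (A/G, transition), 7 (G/A, transition), 14 (A/C, transversion), 21 (C/U, transition), 27 (G/A, transition), 34 (G/A, transition).
Of the 6 differences, 5 transitions and 1 transversion over 37 sites: P = 5/37 = 0.135135, Q = 1/37 = 0.027027.
d = −0.5·ln(0.702703) − 0.25·ln(0.945946) = −0.5·(-0.352821) − 0.25·(-0.055570) = 0.1903.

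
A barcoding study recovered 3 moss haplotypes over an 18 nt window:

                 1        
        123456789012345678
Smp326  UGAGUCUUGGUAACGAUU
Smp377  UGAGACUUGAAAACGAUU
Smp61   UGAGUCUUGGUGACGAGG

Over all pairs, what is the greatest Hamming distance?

6

Pairwise Hamming distances:
  Smp326 vs Smp377: 3
  Smp326 vs Smp61: 3
  Smp377 vs Smp61: 6
The largest is 6, between Smp377 and Smp61.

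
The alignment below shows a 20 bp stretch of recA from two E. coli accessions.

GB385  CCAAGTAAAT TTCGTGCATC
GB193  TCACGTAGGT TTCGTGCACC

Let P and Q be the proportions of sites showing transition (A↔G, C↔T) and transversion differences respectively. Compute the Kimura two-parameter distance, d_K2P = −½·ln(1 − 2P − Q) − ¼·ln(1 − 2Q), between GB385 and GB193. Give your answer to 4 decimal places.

The sequences differ at positions 1 (C/T, transition), 4 (A/C, transversion), 8 (A/G, transition), 9 (A/G, transition), 19 (T/C, transition).
Of the 5 differences, 4 transitions and 1 transversion over 20 sites: P = 4/20 = 0.200000, Q = 1/20 = 0.050000.
d = −0.5·ln(0.550000) − 0.25·ln(0.900000) = −0.5·(-0.597837) − 0.25·(-0.105361) = 0.3253.

0.3253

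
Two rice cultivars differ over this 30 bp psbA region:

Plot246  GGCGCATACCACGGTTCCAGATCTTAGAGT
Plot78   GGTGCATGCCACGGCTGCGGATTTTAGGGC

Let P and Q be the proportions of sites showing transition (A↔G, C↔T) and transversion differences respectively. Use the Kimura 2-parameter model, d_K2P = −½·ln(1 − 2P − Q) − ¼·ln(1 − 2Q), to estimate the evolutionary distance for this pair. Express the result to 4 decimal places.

Mismatches occur at site 3 (C/T, transition), site 8 (A/G, transition), site 15 (T/C, transition), site 17 (C/G, transversion), site 19 (A/G, transition), site 23 (C/T, transition), site 28 (A/G, transition), site 30 (T/C, transition).
Of the 8 differences, 7 transitions and 1 transversion over 30 sites: P = 7/30 = 0.233333, Q = 1/30 = 0.033333.
d = −0.5·ln(0.500001) − 0.25·ln(0.933334) = −0.5·(-0.693145) − 0.25·(-0.068992) = 0.3638.

0.3638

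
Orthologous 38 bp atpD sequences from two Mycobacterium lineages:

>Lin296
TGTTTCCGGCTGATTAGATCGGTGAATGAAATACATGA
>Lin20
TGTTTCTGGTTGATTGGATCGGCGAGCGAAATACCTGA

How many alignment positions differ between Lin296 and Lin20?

Mismatches occur at site 7 (C↔T), site 10 (C↔T), site 16 (A↔G), site 23 (T↔C), site 26 (A↔G), site 27 (T↔C), site 35 (A↔C).
That gives 7 mismatches out of 38 aligned sites, so the Hamming distance is 7.

7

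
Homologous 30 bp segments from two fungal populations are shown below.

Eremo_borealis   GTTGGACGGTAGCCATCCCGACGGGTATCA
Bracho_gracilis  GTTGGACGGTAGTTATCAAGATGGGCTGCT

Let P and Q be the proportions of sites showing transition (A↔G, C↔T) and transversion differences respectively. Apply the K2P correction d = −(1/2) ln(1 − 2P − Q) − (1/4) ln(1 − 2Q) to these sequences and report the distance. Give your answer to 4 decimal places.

0.3854

Differing sites — 13:C/T (Ti); 14:C/T (Ti); 18:C/A (Tv); 19:C/A (Tv); 22:C/T (Ti); 26:T/C (Ti); 27:A/T (Tv); 28:T/G (Tv); 30:A/T (Tv).
Of the 9 differences, 4 transitions and 5 transversions over 30 sites: P = 4/30 = 0.133333, Q = 5/30 = 0.166667.
d = −0.5·ln(0.566667) − 0.25·ln(0.666666) = −0.5·(-0.567983) − 0.25·(-0.405466) = 0.3854.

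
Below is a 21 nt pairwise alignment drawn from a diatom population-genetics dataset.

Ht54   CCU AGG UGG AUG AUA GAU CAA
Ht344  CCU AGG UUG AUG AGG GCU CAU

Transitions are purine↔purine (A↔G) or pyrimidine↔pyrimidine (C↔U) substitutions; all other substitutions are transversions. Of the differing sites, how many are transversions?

4

Mismatches occur at site 8 (G→U, transversion), site 14 (U→G, transversion), site 15 (A→G, transition), site 17 (A→C, transversion), site 21 (A→U, transversion).
Of the 5 differences, 1 transition and 4 transversions, so the answer is 4.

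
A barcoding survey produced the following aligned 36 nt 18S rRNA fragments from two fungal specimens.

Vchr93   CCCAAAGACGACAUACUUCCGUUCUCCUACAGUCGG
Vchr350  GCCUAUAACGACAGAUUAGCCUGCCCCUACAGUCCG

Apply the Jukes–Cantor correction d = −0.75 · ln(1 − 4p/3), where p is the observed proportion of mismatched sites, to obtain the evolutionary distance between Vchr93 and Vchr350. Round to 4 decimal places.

0.4408

Mismatches occur at site 1 (C→G), site 4 (A→U), site 6 (A→U), site 7 (G→A), site 14 (U→G), site 16 (C→U), site 18 (U→A), site 19 (C→G), site 21 (G→C), site 23 (U→G), site 25 (U→C), site 35 (G→C).
p = 12/36 = 0.333333.
d = −0.75 · ln(1 − (4/3)·0.333333) = −0.75 · ln(0.555556) = −0.75 · (-0.587786) = 0.4408.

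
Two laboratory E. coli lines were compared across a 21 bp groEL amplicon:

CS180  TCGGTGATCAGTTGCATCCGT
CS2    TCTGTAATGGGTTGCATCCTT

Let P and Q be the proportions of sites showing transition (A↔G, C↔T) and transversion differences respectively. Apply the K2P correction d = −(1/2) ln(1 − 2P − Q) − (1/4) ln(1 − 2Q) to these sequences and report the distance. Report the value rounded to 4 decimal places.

0.2869

Differing sites — 3:G/T (Tv); 6:G/A (Ti); 9:C/G (Tv); 10:A/G (Ti); 20:G/T (Tv).
Of the 5 differences, 2 transitions and 3 transversions over 21 sites: P = 2/21 = 0.095238, Q = 3/21 = 0.142857.
d = −0.5·ln(0.666667) − 0.25·ln(0.714286) = −0.5·(-0.405465) − 0.25·(-0.336472) = 0.2869.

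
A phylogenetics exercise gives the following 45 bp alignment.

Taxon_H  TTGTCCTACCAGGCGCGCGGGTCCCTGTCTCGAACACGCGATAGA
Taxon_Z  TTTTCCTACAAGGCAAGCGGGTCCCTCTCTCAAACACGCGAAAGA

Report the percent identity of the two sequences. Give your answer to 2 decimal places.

84.44%

Mismatches occur at site 3 (G→T), site 10 (C→A), site 15 (G→A), site 16 (C→A), site 27 (G→C), site 32 (G→A), site 42 (T→A).
38 of the 45 sites match, so the percent identity is 38/45 × 100 = 84.44%.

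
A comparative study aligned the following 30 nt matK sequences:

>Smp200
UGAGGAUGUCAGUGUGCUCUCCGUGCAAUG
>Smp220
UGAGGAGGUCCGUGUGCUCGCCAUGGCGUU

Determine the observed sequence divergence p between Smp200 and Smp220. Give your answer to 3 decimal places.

The sequences differ at positions 7 (U/G), 11 (A/C), 20 (U/G), 23 (G/A), 26 (C/G), 27 (A/C), 28 (A/G), 30 (G/U).
There are 8 differences over 30 sites, so p = 8/30 = 0.267.

0.267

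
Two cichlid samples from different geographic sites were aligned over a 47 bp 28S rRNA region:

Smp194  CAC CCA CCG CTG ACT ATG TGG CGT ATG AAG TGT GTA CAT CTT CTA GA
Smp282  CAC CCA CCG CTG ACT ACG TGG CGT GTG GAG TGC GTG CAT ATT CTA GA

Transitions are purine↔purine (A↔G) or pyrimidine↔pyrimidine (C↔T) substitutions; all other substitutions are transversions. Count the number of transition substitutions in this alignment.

5

Mismatches occur at site 17 (T→C, transition), site 25 (A→G, transition), site 28 (A→G, transition), site 33 (T→C, transition), site 36 (A→G, transition), site 40 (C→A, transversion).
Of the 6 differences, 5 transitions and 1 transversion, so the answer is 5.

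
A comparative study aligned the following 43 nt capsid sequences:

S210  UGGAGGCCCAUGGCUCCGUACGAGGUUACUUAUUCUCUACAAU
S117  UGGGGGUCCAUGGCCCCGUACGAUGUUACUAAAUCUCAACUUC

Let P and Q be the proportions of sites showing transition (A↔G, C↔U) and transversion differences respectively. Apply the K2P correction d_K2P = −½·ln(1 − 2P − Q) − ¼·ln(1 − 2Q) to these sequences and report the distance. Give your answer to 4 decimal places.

Differing sites — 4:A/G (Ti); 7:C/U (Ti); 15:U/C (Ti); 24:G/U (Tv); 31:U/A (Tv); 33:U/A (Tv); 38:U/A (Tv); 41:A/U (Tv); 42:A/U (Tv); 43:U/C (Ti).
Of the 10 differences, 4 transitions and 6 transversions over 43 sites: P = 4/43 = 0.093023, Q = 6/43 = 0.139535.
d = −0.5·ln(0.674419) − 0.25·ln(0.720930) = −0.5·(-0.393904) − 0.25·(-0.327213) = 0.2788.

0.2788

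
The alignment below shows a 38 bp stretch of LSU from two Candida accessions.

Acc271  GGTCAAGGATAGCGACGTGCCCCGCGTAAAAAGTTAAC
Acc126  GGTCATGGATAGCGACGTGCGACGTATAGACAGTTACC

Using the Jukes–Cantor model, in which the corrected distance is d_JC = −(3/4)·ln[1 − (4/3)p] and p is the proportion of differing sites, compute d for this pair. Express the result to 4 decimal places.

Differing sites — 6:A/T; 21:C/G; 22:C/A; 25:C/T; 26:G/A; 29:A/G; 31:A/C; 37:A/C.
p = 8/38 = 0.210526.
d = −0.75 · ln(1 − (4/3)·0.210526) = −0.75 · ln(0.719299) = −0.75 · (-0.329478) = 0.2471.

0.2471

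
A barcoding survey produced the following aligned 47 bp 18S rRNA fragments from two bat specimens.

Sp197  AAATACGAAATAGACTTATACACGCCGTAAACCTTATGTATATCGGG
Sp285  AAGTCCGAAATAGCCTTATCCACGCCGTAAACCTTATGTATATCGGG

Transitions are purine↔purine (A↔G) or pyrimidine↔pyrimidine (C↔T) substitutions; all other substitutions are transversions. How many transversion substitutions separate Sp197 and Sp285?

Differing sites — 3:A/G (Ti); 5:A/C (Tv); 14:A/C (Tv); 20:A/C (Tv).
Of the 4 differences, 1 transition and 3 transversions, so the answer is 3.

3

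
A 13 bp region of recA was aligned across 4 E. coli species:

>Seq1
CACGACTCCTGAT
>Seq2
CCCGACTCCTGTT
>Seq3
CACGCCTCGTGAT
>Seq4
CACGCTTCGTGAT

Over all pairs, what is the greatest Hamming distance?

5

Pairwise Hamming distances:
  Seq1 vs Seq2: 2
  Seq1 vs Seq3: 2
  Seq1 vs Seq4: 3
  Seq2 vs Seq3: 4
  Seq2 vs Seq4: 5
  Seq3 vs Seq4: 1
The largest is 5, between Seq2 and Seq4.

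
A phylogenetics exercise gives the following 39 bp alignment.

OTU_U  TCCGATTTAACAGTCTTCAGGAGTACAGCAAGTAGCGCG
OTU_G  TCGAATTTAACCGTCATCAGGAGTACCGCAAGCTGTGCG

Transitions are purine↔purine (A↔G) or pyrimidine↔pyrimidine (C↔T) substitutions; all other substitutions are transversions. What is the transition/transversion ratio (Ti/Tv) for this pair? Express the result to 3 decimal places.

0.600

Mismatches occur at site 3 (C↔G, transversion), site 4 (G↔A, transition), site 12 (A↔C, transversion), site 16 (T↔A, transversion), site 27 (A↔C, transversion), site 33 (T↔C, transition), site 34 (A↔T, transversion), site 36 (C↔T, transition).
Of the 8 differences, 3 transitions and 5 transversions, so Ti/Tv = 3/5 = 0.600.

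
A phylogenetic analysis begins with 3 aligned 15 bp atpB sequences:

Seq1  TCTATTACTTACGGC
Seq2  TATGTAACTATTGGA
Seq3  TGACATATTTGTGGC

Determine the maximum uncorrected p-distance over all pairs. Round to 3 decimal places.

Pairwise Hamming distances:
  Seq1 vs Seq2: 7
  Seq1 vs Seq3: 7
  Seq2 vs Seq3: 9
The largest is 9 mismatches, between Seq2 and Seq3; p = 9/15 = 0.600.

0.600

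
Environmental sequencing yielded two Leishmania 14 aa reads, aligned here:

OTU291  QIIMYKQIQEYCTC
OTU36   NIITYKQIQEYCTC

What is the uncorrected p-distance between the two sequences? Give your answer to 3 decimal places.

0.143

Differing sites — 1:Q/N; 4:M/T.
There are 2 differences over 14 sites, so p = 2/14 = 0.143.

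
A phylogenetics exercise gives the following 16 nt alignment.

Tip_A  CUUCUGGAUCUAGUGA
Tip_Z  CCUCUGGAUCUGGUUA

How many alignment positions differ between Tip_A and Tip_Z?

Differing sites — 2:U/C; 12:A/G; 15:G/U.
That gives 3 mismatches out of 16 aligned sites, so the Hamming distance is 3.

3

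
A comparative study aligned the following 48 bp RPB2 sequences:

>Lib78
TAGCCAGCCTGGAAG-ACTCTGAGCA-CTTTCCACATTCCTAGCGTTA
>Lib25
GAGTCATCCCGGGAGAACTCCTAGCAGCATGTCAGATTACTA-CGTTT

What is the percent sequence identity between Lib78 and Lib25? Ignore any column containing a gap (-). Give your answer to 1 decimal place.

Excluding the 3 gap columns leaves 45 comparable sites.
The sequences differ at positions 1 (T/G), 4 (C/T), 7 (G/T), 10 (T/C), 13 (A/G), 21 (T/C), 22 (G/T), 29 (T/A), 31 (T/G), 32 (C/T), 35 (C/G), 39 (C/A), 48 (A/T).
32 of the 45 comparable sites match, so the percent identity is 32/45 × 100 = 71.1%.

71.1%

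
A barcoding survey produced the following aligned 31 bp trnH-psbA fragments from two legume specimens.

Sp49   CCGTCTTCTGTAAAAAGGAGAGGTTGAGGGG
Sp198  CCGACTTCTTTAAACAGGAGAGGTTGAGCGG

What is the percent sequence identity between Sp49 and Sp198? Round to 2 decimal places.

Differing sites — 4:T/A; 10:G/T; 15:A/C; 29:G/C.
27 of the 31 sites match, so the percent identity is 27/31 × 100 = 87.10%.

87.10%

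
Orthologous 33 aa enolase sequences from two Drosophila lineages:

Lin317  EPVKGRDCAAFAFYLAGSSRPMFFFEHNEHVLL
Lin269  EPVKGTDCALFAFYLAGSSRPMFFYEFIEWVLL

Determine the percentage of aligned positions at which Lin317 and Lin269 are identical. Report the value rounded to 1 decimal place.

Mismatches occur at site 6 (R/T), site 10 (A/L), site 25 (F/Y), site 27 (H/F), site 28 (N/I), site 30 (H/W).
27 of the 33 sites match, so the percent identity is 27/33 × 100 = 81.8%.

81.8%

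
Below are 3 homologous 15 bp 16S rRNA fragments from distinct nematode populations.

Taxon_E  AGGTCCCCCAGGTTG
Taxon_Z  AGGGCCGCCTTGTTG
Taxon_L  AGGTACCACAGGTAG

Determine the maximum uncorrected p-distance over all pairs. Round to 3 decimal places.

Pairwise Hamming distances:
  Taxon_E vs Taxon_Z: 4
  Taxon_E vs Taxon_L: 3
  Taxon_Z vs Taxon_L: 7
The largest is 7 mismatches, between Taxon_Z and Taxon_L; p = 7/15 = 0.467.

0.467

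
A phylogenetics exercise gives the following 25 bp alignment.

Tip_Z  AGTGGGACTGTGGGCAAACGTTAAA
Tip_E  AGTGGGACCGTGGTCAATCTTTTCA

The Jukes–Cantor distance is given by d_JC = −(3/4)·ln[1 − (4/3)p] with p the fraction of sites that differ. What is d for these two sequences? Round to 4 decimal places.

0.2892

Mismatches occur at site 9 (T↔C), site 14 (G↔T), site 18 (A↔T), site 20 (G↔T), site 23 (A↔T), site 24 (A↔C).
p = 6/25 = 0.240000.
d = −0.75 · ln(1 − (4/3)·0.240000) = −0.75 · ln(0.680000) = −0.75 · (-0.385662) = 0.2892.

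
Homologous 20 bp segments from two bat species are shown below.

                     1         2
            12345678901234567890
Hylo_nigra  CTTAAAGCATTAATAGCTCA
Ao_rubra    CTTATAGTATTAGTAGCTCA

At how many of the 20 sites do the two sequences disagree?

Differing sites — 5:A/T; 8:C/T; 13:A/G.
That gives 3 mismatches out of 20 aligned sites, so the Hamming distance is 3.

3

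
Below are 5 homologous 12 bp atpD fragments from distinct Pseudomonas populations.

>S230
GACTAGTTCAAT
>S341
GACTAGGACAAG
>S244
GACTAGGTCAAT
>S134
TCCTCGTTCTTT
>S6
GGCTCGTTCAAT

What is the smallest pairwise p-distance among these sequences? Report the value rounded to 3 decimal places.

Pairwise Hamming distances:
  S230 vs S341: 3
  S230 vs S244: 1
  S230 vs S134: 5
  S230 vs S6: 2
  S341 vs S244: 2
  S341 vs S134: 8
  S341 vs S6: 5
  S244 vs S134: 6
  S244 vs S6: 3
  S134 vs S6: 4
The smallest is 1 mismatch, between S230 and S244; p = 1/12 = 0.083.

0.083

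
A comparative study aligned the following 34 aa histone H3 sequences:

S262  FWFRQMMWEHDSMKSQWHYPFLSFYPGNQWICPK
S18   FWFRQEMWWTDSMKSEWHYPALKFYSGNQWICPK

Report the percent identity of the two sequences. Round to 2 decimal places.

The sequences differ at positions 6 (M/E), 9 (E/W), 10 (H/T), 16 (Q/E), 21 (F/A), 23 (S/K), 26 (P/S).
27 of the 34 sites match, so the percent identity is 27/34 × 100 = 79.41%.

79.41%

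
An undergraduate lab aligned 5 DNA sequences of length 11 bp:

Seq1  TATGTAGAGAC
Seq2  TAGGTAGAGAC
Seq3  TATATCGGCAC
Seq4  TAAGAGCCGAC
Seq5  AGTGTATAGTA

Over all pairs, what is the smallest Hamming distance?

1

Pairwise Hamming distances:
  Seq1 vs Seq2: 1
  Seq1 vs Seq3: 4
  Seq1 vs Seq4: 5
  Seq1 vs Seq5: 5
  Seq2 vs Seq3: 5
  Seq2 vs Seq4: 5
  Seq2 vs Seq5: 6
  Seq3 vs Seq4: 7
  Seq3 vs Seq5: 9
  Seq4 vs Seq5: 9
The smallest is 1, between Seq1 and Seq2.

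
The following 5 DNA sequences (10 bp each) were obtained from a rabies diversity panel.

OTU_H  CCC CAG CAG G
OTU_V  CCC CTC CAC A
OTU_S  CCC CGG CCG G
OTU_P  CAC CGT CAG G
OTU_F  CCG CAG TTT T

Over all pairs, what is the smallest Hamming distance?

2

Pairwise Hamming distances:
  OTU_H vs OTU_V: 4
  OTU_H vs OTU_S: 2
  OTU_H vs OTU_P: 3
  OTU_H vs OTU_F: 5
  OTU_V vs OTU_S: 5
  OTU_V vs OTU_P: 5
  OTU_V vs OTU_F: 7
  OTU_S vs OTU_P: 3
  OTU_S vs OTU_F: 6
  OTU_P vs OTU_F: 8
The smallest is 2, between OTU_H and OTU_S.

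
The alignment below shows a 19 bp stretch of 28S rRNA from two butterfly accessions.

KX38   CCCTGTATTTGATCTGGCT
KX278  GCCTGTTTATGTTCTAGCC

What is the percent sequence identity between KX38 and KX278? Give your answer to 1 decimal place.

Mismatches occur at site 1 (C→G), site 7 (A→T), site 9 (T→A), site 12 (A→T), site 16 (G→A), site 19 (T→C).
13 of the 19 sites match, so the percent identity is 13/19 × 100 = 68.4%.

68.4%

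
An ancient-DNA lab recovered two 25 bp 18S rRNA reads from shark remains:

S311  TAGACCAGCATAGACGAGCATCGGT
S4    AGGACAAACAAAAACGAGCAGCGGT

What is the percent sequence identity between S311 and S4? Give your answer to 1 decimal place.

Differing sites — 1:T/A; 2:A/G; 6:C/A; 8:G/A; 11:T/A; 13:G/A; 21:T/G.
18 of the 25 sites match, so the percent identity is 18/25 × 100 = 72.0%.

72.0%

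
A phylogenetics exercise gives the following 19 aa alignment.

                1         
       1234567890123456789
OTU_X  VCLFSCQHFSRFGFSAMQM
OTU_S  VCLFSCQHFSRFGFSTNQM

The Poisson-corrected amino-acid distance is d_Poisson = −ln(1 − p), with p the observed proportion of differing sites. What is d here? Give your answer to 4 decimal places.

0.1112

Mismatches occur at site 16 (A/T), site 17 (M/N).
p = 2/19 = 0.105263.
d = −ln(1 − 0.105263) = −ln(0.894737) = 0.1112.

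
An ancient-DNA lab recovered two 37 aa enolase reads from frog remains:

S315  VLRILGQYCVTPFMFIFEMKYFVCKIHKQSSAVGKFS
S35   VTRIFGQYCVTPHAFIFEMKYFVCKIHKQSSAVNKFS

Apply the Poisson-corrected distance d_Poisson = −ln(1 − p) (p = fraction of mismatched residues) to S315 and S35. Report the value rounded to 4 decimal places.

The sequences differ at positions 2 (L/T), 5 (L/F), 13 (F/H), 14 (M/A), 34 (G/N).
p = 5/37 = 0.135135.
d = −ln(1 − 0.135135) = −ln(0.864865) = 0.1452.

0.1452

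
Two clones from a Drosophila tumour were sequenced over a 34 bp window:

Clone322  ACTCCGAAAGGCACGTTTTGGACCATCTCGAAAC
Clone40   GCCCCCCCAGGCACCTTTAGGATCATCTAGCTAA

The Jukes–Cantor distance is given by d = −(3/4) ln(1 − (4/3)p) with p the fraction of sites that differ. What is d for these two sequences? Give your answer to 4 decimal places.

0.4770

Mismatches occur at site 1 (A/G), site 3 (T/C), site 6 (G/C), site 7 (A/C), site 8 (A/C), site 15 (G/C), site 19 (T/A), site 23 (C/T), site 29 (C/A), site 31 (A/C), site 32 (A/T), site 34 (C/A).
p = 12/34 = 0.352941.
d = −0.75 · ln(1 − (4/3)·0.352941) = −0.75 · ln(0.529412) = −0.75 · (-0.635988) = 0.4770.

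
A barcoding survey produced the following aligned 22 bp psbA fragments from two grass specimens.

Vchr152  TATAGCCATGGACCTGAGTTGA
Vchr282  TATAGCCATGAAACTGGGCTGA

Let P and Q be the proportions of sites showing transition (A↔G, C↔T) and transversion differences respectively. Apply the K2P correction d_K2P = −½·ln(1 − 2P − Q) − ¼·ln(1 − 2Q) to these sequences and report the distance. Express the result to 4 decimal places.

The sequences differ at positions 11 (G/A, transition), 13 (C/A, transversion), 17 (A/G, transition), 19 (T/C, transition).
Of the 4 differences, 3 transitions and 1 transversion over 22 sites: P = 3/22 = 0.136364, Q = 1/22 = 0.045455.
d = −0.5·ln(0.681817) − 0.25·ln(0.909090) = −0.5·(-0.382994) − 0.25·(-0.095311) = 0.2153.

0.2153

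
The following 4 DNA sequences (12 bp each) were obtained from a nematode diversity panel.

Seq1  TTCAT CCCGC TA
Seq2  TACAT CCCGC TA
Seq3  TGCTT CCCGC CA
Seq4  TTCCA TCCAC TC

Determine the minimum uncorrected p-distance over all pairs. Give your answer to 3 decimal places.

0.083

Pairwise Hamming distances:
  Seq1 vs Seq2: 1
  Seq1 vs Seq3: 3
  Seq1 vs Seq4: 5
  Seq2 vs Seq3: 3
  Seq2 vs Seq4: 6
  Seq3 vs Seq4: 7
The smallest is 1 mismatch, between Seq1 and Seq2; p = 1/12 = 0.083.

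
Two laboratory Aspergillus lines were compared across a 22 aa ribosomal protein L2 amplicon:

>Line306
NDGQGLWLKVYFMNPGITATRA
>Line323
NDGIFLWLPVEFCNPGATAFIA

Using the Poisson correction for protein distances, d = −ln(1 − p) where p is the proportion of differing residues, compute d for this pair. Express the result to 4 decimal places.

Mismatches occur at site 4 (Q→I), site 5 (G→F), site 9 (K→P), site 11 (Y→E), site 13 (M→C), site 17 (I→A), site 20 (T→F), site 21 (R→I).
p = 8/22 = 0.363636.
d = −ln(1 − 0.363636) = −ln(0.636364) = 0.4520.

0.4520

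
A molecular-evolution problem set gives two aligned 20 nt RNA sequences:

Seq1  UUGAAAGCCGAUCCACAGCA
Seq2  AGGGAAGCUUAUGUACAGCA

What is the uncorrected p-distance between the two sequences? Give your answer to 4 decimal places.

0.3500

Differing sites — 1:U/A; 2:U/G; 4:A/G; 9:C/U; 10:G/U; 13:C/G; 14:C/U.
There are 7 differences over 20 sites, so p = 7/20 = 0.3500.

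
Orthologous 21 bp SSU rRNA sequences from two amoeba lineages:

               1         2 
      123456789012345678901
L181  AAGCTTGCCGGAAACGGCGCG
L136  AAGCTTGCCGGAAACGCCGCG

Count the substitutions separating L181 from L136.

The sequences differ at position 17 (G/C).
That gives 1 mismatch out of 21 aligned sites, so the Hamming distance is 1.

1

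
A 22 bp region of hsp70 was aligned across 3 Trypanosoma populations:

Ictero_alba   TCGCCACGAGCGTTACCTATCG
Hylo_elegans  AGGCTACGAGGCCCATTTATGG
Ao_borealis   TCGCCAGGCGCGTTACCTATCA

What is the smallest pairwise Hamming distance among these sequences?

3

Pairwise Hamming distances:
  Ictero_alba vs Hylo_elegans: 10
  Ictero_alba vs Ao_borealis: 3
  Hylo_elegans vs Ao_borealis: 13
The smallest is 3, between Ictero_alba and Ao_borealis.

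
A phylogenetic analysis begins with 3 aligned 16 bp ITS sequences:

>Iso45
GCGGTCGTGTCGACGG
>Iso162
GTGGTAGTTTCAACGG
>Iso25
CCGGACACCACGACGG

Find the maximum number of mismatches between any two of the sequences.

Pairwise Hamming distances:
  Iso45 vs Iso162: 4
  Iso45 vs Iso25: 6
  Iso162 vs Iso25: 9
The largest is 9, between Iso162 and Iso25.

9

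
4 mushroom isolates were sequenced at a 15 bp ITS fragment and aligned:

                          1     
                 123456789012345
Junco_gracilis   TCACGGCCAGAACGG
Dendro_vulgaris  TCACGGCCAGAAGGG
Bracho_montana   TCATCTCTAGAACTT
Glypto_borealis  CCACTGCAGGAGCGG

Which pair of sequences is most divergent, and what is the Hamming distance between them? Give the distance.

9

Pairwise Hamming distances:
  Junco_gracilis vs Dendro_vulgaris: 1
  Junco_gracilis vs Bracho_montana: 6
  Junco_gracilis vs Glypto_borealis: 5
  Dendro_vulgaris vs Bracho_montana: 7
  Dendro_vulgaris vs Glypto_borealis: 6
  Bracho_montana vs Glypto_borealis: 9
The largest is 9, between Bracho_montana and Glypto_borealis.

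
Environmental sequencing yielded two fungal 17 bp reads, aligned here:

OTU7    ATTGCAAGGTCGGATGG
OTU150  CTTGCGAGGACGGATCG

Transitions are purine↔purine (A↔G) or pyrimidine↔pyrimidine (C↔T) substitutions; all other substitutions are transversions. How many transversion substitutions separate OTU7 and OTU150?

3

Differing sites — 1:A/C (Tv); 6:A/G (Ti); 10:T/A (Tv); 16:G/C (Tv).
Of the 4 differences, 1 transition and 3 transversions, so the answer is 3.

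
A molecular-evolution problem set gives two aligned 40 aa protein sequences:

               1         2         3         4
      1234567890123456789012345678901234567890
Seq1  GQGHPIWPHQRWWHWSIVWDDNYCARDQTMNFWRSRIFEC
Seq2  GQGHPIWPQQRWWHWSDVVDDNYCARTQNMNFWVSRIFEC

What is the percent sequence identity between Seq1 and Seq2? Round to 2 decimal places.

Mismatches occur at site 9 (H→Q), site 17 (I→D), site 19 (W→V), site 27 (D→T), site 29 (T→N), site 34 (R→V).
34 of the 40 sites match, so the percent identity is 34/40 × 100 = 85.00%.

85.00%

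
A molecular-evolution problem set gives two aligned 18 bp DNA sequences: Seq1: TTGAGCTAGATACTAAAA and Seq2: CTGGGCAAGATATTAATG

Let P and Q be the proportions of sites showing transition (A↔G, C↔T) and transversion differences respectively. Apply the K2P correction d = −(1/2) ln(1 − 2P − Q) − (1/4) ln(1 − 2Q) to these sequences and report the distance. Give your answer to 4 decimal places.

Differing sites — 1:T/C (Ti); 4:A/G (Ti); 7:T/A (Tv); 13:C/T (Ti); 17:A/T (Tv); 18:A/G (Ti).
Of the 6 differences, 4 transitions and 2 transversions over 18 sites: P = 4/18 = 0.222222, Q = 2/18 = 0.111111.
d = −0.5·ln(0.444445) − 0.25·ln(0.777778) = −0.5·(-0.810929) − 0.25·(-0.251314) = 0.4683.

0.4683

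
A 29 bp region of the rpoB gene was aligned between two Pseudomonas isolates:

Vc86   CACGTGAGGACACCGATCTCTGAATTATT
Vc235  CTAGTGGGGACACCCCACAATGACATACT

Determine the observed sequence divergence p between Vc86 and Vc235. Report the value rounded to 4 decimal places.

Differing sites — 2:A/T; 3:C/A; 7:A/G; 15:G/C; 16:A/C; 17:T/A; 19:T/A; 20:C/A; 24:A/C; 25:T/A; 28:T/C.
There are 11 differences over 29 sites, so p = 11/29 = 0.3793.

0.3793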